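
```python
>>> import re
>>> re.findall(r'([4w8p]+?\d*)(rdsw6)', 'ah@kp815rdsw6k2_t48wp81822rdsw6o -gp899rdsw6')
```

[('p815', 'rdsw6'), ('48wp81822', 'rdsw6'), ('p899', 'rdsw6')]

2 groups means each result is a tuple of 2 captured strings — 3 here.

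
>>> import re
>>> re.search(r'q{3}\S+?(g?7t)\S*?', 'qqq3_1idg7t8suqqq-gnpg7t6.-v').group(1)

'g7t'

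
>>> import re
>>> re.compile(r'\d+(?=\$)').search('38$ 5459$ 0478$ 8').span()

(0, 2)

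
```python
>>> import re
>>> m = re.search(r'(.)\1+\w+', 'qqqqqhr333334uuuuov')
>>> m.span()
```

(0, 19)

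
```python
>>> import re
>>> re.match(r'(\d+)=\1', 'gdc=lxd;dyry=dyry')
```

None

After group 1 captures some text, `\1` only succeeds where that same text appears again.
With `match`, the pattern is implicitly anchored at the beginning.
Here the string doesn't start with a match, so the call returns None.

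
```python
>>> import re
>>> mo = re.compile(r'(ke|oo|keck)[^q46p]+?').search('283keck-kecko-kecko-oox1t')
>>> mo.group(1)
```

The match spans [3:6] → 'kec'.
Captured: group 1 = 'ke'.

'ke'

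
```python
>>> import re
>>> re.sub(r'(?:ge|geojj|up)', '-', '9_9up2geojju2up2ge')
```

'9_9-2-ojju2-2-'

Alternation tries branches left to right and keeps the first one that lets the overall match succeed at that position.
Each match is replaced by '-'.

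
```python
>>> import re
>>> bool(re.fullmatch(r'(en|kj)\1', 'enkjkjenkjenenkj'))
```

The backreference `\1` re-matches whatever the first group consumed, character for character.
`fullmatch` succeeds only if the pattern covers the string from start to end.
Here there's no way to consume every character, so the call returns None, and `bool(None)` is False.

False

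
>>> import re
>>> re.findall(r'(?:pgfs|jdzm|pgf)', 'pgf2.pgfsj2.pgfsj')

['pgf', 'pgfs', 'pgfs']

The regex engine tests alternatives in the order written; an earlier branch that matches wins even if a later one would match more.
Scanning left to right: at [0:3] → 'pgf'; at [5:9] → 'pgfs'; at [12:16] → 'pgfs'.
With no groups in the pattern, `findall` gives back each whole match — 3 here.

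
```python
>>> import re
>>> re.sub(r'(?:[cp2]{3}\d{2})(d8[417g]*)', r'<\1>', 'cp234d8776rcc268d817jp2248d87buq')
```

'<d877>6r<d817>j<d87>buq'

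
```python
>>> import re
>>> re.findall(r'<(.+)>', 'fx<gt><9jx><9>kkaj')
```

['gt><9jx><9']

One capturing group, so `findall` returns just the captured substring from the one match — 1 in all.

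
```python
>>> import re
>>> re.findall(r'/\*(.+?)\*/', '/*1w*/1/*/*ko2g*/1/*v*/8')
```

Lazy quantifiers expand one character at a time until the remainder of the pattern can match.
Walking the string: at [0:6] match '/*1w*/', group 1 = '1w'; at [7:17] match '/*/*ko2g*/', group 1 = '/*ko2g'; at [18:23] match '/*v*/', group 1 = 'v'.
Because there's exactly one group, `findall` drops the full match and keeps group 1 from each hit.

['1w', '/*ko2g', 'v']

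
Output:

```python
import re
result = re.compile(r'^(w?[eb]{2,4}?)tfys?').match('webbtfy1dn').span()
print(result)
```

`re.match` only tries the pattern at the start of the string.
The match spans [0:7] → 'webbtfy'.

(0, 7)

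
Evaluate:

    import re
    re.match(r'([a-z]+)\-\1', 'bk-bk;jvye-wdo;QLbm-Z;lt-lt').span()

(0, 5)

`re.match` won't scan ahead — the pattern has to work from the very first character.
The match spans [0:5] → 'bk-bk'.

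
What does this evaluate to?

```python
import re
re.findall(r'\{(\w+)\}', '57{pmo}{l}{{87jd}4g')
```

Matches: at [2:7] match '{pmo}', group 1 = 'pmo'; at [7:10] match '{l}', group 1 = 'l'; at [11:17] match '{87jd}', group 1 = '87jd'.
One capturing group, so `findall` returns just the captured substring from each match — 3 in all.

['pmo', 'l', '87jd']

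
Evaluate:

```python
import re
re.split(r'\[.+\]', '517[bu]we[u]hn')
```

Matches to split on: at [3:12] → '[bu]we[u]'.
Splitting on the pattern gives 2 pieces.

['517', 'hn']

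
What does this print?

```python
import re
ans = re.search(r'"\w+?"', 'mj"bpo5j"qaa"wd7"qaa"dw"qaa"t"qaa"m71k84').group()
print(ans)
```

"bpo5j"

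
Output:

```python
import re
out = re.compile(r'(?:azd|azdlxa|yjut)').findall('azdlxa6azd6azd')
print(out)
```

['azd', 'azd', 'azd']

`|` is ordered: at each position the engine commits to the first alternative that works.
Walking the string: at [0:3] → 'azd'; at [7:10] → 'azd'; at [11:14] → 'azd'.
Since nothing is captured, `findall` lists the 3 matched substrings directly.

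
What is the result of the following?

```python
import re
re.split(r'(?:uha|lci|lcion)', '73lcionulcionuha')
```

Alternation tries branches left to right and keeps the first one that lets the overall match succeed at that position.
`split` removes every match and returns the 4 fragments in between.

['73', 'onu', 'on', '']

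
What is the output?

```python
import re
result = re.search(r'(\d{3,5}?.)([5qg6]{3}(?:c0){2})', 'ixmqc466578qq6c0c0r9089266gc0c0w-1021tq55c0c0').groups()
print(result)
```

Pattern: 3 to 5 of a digit (lazy), then any character (captured); then exactly 3 of one of [5qg6], then the literal 'c0' repeated 2 times (captured).
Unlike `match`, `search` isn't anchored — it looks for the pattern anywhere in the string.
The match spans [5:18] → '466578qq6c0c0'.
Captured: group 1 = '466578', group 2 = 'qq6c0c0'.

('466578', 'qq6c0c0')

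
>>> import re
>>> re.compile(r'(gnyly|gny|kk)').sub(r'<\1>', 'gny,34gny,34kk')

'<gny>,34<gny>,34<kk>'

Each match is replaced using the text its own group 1 captured.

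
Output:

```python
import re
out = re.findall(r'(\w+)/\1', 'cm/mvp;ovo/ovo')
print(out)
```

['m', 'ovo']

After group 1 captures some text, `\1` only succeeds where that same text appears again.
One capturing group, so `findall` returns just the captured substring from each match — 2 in all.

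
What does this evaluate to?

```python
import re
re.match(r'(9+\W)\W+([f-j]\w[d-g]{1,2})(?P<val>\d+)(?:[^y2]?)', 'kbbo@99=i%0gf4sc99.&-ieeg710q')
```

None

`re.match` only tries the pattern at the start of the string.
Here position 0 doesn't satisfy it, so the call returns None.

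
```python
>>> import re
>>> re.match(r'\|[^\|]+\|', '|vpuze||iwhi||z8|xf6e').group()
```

`match` is anchored at position 0; if the pattern doesn't fit there, it returns None.
The match spans [0:7] → '|vpuze|'.

'|vpuze|'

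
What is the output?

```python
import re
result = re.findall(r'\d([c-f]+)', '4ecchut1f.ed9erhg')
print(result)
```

['ecc', 'f', 'e']

`findall` collects group 1 from each match (3 total).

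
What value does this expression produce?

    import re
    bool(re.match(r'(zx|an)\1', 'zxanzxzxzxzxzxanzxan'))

`\1` is not a pattern — it's the concrete string captured by group 1, re-applied verbatim.
`match` is anchored at position 0; if the pattern doesn't fit there, it returns None.
Here position 0 doesn't satisfy it, so the call returns None, and `bool(None)` is False.

False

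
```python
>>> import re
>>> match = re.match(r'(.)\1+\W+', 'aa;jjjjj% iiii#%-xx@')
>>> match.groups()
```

('a',)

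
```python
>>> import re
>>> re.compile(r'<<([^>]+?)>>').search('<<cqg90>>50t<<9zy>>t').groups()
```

`re.search` tries every starting position until one works.
The match spans [0:9] → '<<cqg90>>'.
Captured: group 1 = 'cqg90'.

('cqg90',)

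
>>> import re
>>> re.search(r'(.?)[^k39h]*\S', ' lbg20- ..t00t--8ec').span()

(0, 19)

The match spans [0:19] → ' lbg20- ..t00t--8ec'.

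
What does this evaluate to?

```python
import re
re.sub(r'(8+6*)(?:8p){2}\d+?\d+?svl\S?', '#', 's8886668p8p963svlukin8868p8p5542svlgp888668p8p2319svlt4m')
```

The pattern matches one or more of the literal '8', then zero or more of the literal '6' (captured); then the literal '8p' repeated 2 times, then one or more of a digit (lazy); then one or more of a digit (lazy), then the literal 'svl', then optionally a non-whitespace character.
Matches: at [1:18] → '8886668p8p963svlu'; at [21:36] → '8868p8p5542svlg'; at [37:54] → '888668p8p2319svlt'.
Each match is replaced by '#'.

's#kin#p#4m'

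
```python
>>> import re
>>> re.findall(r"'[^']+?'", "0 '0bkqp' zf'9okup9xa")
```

With no groups in the pattern, `findall` gives back each whole match — 1 here.

["'0bkqp'"]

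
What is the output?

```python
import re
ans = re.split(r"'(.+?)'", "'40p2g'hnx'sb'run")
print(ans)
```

With the lazy modifier that quantifier settles for the fewest repetitions that let the rest of the pattern succeed (the atoms after it are unaffected and can still be greedy).
The group in the pattern means `split` returns the separators' captures alongside the pieces.

['', '40p2g', 'hnx', 'sb', 'run']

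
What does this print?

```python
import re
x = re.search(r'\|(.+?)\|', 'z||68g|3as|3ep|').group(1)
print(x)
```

The match spans [1:7] → '||68g|'.
Captured: group 1 = '|68g'.

|68g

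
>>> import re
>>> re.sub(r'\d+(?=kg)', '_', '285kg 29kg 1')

'_kg _kg 1'

Because the assertion is zero-width, the text it checks is not consumed and won't appear in the result.
Matches: at [0:3] → '285'; at [6:8] → '29'.
`sub` substitutes '_' at each match site.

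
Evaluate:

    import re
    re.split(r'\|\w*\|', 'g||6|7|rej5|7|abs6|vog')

['g', '6', 'rej5', 'abs6|vog']

Splitting on the pattern gives 4 pieces.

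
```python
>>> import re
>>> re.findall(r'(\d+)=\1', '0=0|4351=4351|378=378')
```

['0', '4351', '378']

After group 1 captures some text, `\1` only succeeds where that same text appears again.
Matches: at [0:3] match '0=0', group 1 = '0'; at [4:13] match '4351=4351', group 1 = '4351'; at [14:21] match '378=378', group 1 = '378'.
`findall` collects group 1 from each match (3 total).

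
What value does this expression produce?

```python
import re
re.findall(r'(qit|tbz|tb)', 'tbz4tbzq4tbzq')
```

The regex engine tests alternatives in the order written; an earlier branch that matches wins even if a later one would match more.
`findall` collects group 1 from each match (3 total).

['tbz', 'tbz', 'tbz']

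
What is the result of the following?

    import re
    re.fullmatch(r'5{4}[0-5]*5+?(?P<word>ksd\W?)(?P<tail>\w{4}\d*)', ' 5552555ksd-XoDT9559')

None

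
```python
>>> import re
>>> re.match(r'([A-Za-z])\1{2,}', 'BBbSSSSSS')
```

None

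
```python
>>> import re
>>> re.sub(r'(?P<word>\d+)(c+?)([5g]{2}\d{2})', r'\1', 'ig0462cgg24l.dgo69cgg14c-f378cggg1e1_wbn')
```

'ig0462l.dgo69c-f378cggg1e1_wbn'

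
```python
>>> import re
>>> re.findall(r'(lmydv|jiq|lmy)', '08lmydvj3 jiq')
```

['lmydv', 'jiq']

Alternation isn't longest-match — the leftmost alternative that fits at this position is chosen.
Walking the string: at [2:7] match 'lmydv', group 1 = 'lmydv'; at [10:13] match 'jiq', group 1 = 'jiq'.
With a single group, `findall` returns only what that group captured — 2 items.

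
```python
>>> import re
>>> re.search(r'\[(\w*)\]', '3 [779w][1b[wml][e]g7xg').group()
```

'[779w]'

`search` walks the string left to right and returns the first match it finds.
The match spans [2:8] → '[779w]'.
Captured: group 1 = '779w'.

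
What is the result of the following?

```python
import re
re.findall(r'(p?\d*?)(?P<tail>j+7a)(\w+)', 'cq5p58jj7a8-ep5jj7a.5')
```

The pattern matches optionally the literal 'p', then zero or more of a digit (lazy) (captured); then one or more of a literal 'j', then the literal '7a' (captured as 'tail'); then one or more of a word character (captured).
Scanning left to right: at [3:11] match 'p58jj7a8', groups = ('p58', 'jj7a', '8').
3 groups means the one result is a tuple of 3 captured strings — 1 here.

[('p58', 'jj7a', '8')]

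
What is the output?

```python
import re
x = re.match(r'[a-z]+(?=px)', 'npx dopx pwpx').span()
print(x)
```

(0, 1)

`re.match` only tries the pattern at the start of the string.
The match spans [0:1] → 'n'.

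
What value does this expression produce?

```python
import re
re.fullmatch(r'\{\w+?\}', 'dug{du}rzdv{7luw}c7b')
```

`re.fullmatch` requires the pattern to consume the entire string.
Here the pattern can't cover the whole string, so the call returns None.

None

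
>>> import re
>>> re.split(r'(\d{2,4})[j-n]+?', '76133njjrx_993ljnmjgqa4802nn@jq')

['7', '6133', 'jjrx_', '993', 'jnmjgqa', '4802', 'n@jq']

Because the pattern has a capturing group, `split` also inserts each captured text between the pieces.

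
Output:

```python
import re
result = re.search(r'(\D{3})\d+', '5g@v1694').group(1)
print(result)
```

g@v

The match spans [1:8] → 'g@v1694'.
Captured: group 1 = 'g@v'.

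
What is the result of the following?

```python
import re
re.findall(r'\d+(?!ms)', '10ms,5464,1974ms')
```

Because the assertion is negative and zero-width, positions next to the forbidden text are skipped.
`findall` yields the raw match text (3 of them) because the pattern has no groups.

['1', '5464', '197']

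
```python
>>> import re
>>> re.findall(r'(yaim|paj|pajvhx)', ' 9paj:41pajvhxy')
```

Branches in `(...|...)` are attempted left-to-right; the first branch that allows the whole pattern to succeed is taken.
Matches: at [2:5] match 'paj', group 1 = 'paj'; at [8:11] match 'paj', group 1 = 'paj'.
Because there's exactly one group, `findall` drops the full match and keeps group 1 from each hit.

['paj', 'paj']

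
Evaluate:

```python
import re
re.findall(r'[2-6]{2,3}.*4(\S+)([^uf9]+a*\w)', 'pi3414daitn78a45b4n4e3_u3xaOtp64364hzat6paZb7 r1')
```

[('hzat6paZb7', ' r1')]

This matches 2 to 3 of a character in [2-6], then zero or more of any character, then the literal '4'; then one or more of a non-whitespace character (captured); then one or more of any character except [uf9], then zero or more of the literal 'a', then a word character (captured).
2 groups means the one result is a tuple of 2 captured strings — 1 here.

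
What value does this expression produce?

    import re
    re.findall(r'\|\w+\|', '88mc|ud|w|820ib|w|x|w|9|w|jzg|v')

Scanning left to right: at [4:8] → '|ud|'; at [9:16] → '|820ib|'; at [17:20] → '|x|'; at [21:24] → '|9|'; at [25:30] → '|jzg|'.
With no groups in the pattern, `findall` gives back each whole match — 5 here.

['|ud|', '|820ib|', '|x|', '|9|', '|jzg|']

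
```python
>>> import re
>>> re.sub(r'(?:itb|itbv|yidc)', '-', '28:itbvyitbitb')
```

'28:-vy--'

Alternation isn't longest-match — the leftmost alternative that fits at this position is chosen.
Matches: at [3:6] → 'itb'; at [8:11] → 'itb'; at [11:14] → 'itb'.
Each match is replaced by '-'.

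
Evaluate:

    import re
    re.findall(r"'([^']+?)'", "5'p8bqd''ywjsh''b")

Walking the string: at [1:8] match "'p8bqd'", group 1 = 'p8bqd'; at [8:15] match "'ywjsh'", group 1 = 'ywjsh'.
`findall` collects group 1 from each match (2 total).

['p8bqd', 'ywjsh']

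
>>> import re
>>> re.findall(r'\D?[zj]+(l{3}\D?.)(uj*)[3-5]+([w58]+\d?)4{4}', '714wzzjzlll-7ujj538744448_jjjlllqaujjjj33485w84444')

[('lll-7', 'ujj', '87'), ('lllqa', 'ujjjj', '85w8')]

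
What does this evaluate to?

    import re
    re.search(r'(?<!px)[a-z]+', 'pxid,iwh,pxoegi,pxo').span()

(0, 4)

The negative lookahead/lookbehind blocks any match where the forbidden context is present.
`re.search` tries every starting position until one works.
The match spans [0:4] → 'pxid'.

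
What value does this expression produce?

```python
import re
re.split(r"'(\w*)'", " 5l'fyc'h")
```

[' 5l', 'fyc', 'h']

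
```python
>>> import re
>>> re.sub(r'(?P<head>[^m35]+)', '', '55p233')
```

'5533'

This matches one or more of any character except [m35] (captured as 'head').
Matches: at [2:4] → 'p2'.
`sub` substitutes '' at each match site.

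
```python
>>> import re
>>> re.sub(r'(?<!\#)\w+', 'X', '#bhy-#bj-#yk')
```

The negative lookahead/lookbehind blocks any match where the forbidden context is present.
Each match is replaced by 'X'.

'#bX-#bX-#yX'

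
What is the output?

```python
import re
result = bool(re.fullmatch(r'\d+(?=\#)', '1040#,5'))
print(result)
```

False

The positive lookaround only admits positions where the adjacent text matches; those characters stay outside the span.
For `fullmatch`, every character of the input must be accounted for by the pattern.
Here there's no way to consume every character, so the call returns None, and `bool(None)` is False.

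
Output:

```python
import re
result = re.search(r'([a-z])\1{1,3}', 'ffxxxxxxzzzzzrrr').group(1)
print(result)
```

`\1` has to match the exact text group 1 already captured.
`re.search` tries every starting position until one works.
The match spans [0:2] → 'ff'.
Captured: group 1 = 'f'.

f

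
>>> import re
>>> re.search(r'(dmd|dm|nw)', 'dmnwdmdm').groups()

The match spans [0:2] → 'dm'.
Captured: group 1 = 'dm'.

('dm',)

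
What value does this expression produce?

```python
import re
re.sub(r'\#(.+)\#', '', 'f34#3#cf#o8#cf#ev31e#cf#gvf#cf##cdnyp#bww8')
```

Matches: at [3:38] → '#3#cf#o8#cf#ev31e#cf#gvf#cf##cdnyp#'.
`sub` substitutes '' at each match site.

'f34bww8'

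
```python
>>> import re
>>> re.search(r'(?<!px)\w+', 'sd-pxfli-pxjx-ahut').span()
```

Because the assertion is negative and zero-width, positions next to the forbidden text are skipped.
`re.search` scans for the first position where the pattern succeeds.
The match spans [0:2] → 'sd'.

(0, 2)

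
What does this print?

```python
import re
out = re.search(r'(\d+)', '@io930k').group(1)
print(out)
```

The pattern matches one or more of a digit (captured).
Unlike `match`, `search` isn't anchored — it looks for the pattern anywhere in the string.
The match spans [3:6] → '930'.
Captured: group 1 = '930'.

930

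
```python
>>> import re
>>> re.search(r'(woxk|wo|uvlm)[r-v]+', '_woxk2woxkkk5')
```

Here the pattern never matches, so the call returns None.

None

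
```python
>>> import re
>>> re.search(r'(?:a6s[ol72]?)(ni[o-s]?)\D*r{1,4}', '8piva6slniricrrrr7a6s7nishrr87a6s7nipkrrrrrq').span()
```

The pattern matches the literal 'a6s', then optionally one of [ol72] (non-capturing group); then the literal 'ni', then optionally a character in [o-s] (captured); then zero or more of a non-digit, then 1 to 4 of a literal 'r'.
`search` walks the string left to right and returns the first match it finds.
The match spans [4:17] → 'a6slniricrrrr'.
Captured: group 1 = 'nir'.

(4, 17)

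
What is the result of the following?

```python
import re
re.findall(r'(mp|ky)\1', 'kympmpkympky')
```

The backreference `\1` re-matches whatever the first group consumed, character for character.
One capturing group, so `findall` returns just the captured substring from the one match — 1 in all.

['mp']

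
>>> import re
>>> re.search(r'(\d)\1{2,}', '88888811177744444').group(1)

'8'

A backreference is literal: `\1` must see the identical characters the first group matched.
Unlike `match`, `search` isn't anchored — it looks for the pattern anywhere in the string.
The match spans [0:6] → '888888'.
Captured: group 1 = '8'.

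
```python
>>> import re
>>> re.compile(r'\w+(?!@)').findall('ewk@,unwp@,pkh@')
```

['ew', 'unw', 'pk']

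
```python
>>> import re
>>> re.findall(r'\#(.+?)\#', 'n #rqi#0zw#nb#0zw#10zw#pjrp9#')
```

With the lazy modifier that quantifier settles for the fewest repetitions that let the rest of the pattern succeed (the atoms after it are unaffected and can still be greedy).
`findall` collects group 1 from each match (3 total).

['rqi', 'nb', '10zw']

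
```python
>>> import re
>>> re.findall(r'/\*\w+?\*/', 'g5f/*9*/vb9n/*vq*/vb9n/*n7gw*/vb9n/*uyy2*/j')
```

Walking the string: at [3:8] → '/*9*/'; at [12:18] → '/*vq*/'; at [22:30] → '/*n7gw*/'; at [34:42] → '/*uyy2*/'.
No capturing groups, so `findall` returns the 4 full match strings.

['/*9*/', '/*vq*/', '/*n7gw*/', '/*uyy2*/']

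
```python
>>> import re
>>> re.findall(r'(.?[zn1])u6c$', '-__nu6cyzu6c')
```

['yz']

This matches optionally any character, then one of [zn1] (captured); then the literal 'u6', then a literal 'c'; then anchored at the end.
Scanning left to right: at [7:12] match 'yzu6c', group 1 = 'yz'.
`findall` collects group 1 from the one match (1 total).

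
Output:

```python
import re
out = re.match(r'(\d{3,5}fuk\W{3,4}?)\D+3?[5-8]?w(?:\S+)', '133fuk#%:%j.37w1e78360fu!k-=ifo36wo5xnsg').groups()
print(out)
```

('133fuk#%:',)

Pattern: 3 to 5 of a digit, then the literal 'fuk', then 3 to 4 of a non-word character (lazy) (captured); then one or more of a non-digit, then optionally the literal '3'; then optionally a character in [5-8], then the literal 'w'; then one or more of a non-whitespace character (non-capturing group).
With `match`, the pattern is implicitly anchored at the beginning.
The match spans [0:40] → '133fuk#%:%j.37w1e78360fu!k-=ifo36wo5xnsg'.
Captured: group 1 = '133fuk#%:'.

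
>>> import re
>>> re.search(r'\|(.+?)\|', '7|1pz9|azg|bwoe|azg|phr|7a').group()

The match spans [1:7] → '|1pz9|'.

'|1pz9|'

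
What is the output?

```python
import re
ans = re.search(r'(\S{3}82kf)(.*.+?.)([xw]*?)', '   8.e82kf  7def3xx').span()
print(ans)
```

(3, 19)

The pattern matches exactly 3 of a non-whitespace character, then the literal '82', then the literal 'kf' (captured); then zero or more of any character, then one or more of any character (lazy), then any character (captured); then zero or more of one of [xw] (lazy) (captured).
`re.search` scans for the first position where the pattern succeeds.
The match spans [3:19] → '8.e82kf  7def3xx'.
Captured: group 1 = '8.e82kf', group 2 = '  7def3xx', group 3 = ''.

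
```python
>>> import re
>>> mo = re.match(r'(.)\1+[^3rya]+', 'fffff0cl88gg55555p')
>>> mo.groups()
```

`\1` has to match the exact text group 1 already captured.
With `match`, the pattern is implicitly anchored at the beginning.
The match spans [0:18] → 'fffff0cl88gg55555p'.
Captured: group 1 = 'f'.

('f',)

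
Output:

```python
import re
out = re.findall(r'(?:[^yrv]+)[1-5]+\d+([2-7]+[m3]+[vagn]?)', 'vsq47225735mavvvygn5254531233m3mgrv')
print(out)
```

['5ma', '3m3mg']

Pattern: one or more of any character except [yrv] (non-capturing group); then one or more of a character in [1-5], then one or more of a digit; then one or more of a character in [2-7], then one or more of one of [m3], then optionally one of [vagn] (captured).
With a single group, `findall` returns only what that group captured — 2 items.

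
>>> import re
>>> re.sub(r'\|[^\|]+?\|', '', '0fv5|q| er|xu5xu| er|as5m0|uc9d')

'0fv5 er eruc9d'

Each match is replaced by ''.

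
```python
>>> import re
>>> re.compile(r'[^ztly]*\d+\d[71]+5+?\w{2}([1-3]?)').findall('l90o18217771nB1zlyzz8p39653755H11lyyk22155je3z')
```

The pattern matches zero or more of any character except [ztly], then one or more of a digit, then a digit; then one or more of one of [71], then one or more of the literal '5' (lazy), then exactly 2 of a word character; then optionally a character in [1-3] (captured).
Because the quantifier is non-greedy, it stops expanding at the earliest point where the rest of the pattern can succeed.
Scanning left to right: at [20:32] match '8p39653755H1', group 1 = '1'; at [36:43] match 'k22155j', group 1 = ''.
One capturing group, so `findall` returns just the captured substring from each match — 2 in all.

['1', '']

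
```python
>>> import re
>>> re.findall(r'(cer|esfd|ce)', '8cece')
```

['ce', 'ce']

One capturing group, so `findall` returns just the captured substring from each match — 2 in all.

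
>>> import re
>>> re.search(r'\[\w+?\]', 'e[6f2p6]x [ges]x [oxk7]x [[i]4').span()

(1, 8)

`re.search` tries every starting position until one works.
The match spans [1:8] → '[6f2p6]'.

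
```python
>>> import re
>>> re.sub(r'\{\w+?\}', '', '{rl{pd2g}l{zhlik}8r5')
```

Matches: at [3:9] → '{pd2g}'; at [10:17] → '{zhlik}'.
`sub` substitutes '' at each match site.

'{rll8r5'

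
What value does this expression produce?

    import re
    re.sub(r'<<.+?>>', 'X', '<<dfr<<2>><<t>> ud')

Because the quantifier is non-greedy, it stops expanding at the earliest point where the rest of the pattern can succeed.
Matches: at [0:10] → '<<dfr<<2>>'; at [10:15] → '<<t>>'.
`sub` substitutes 'X' at each match site.

'XX ud'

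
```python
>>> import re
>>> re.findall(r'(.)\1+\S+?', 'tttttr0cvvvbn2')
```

['t', 'v']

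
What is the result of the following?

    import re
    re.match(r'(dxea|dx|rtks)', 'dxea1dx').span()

(0, 4)

The regex engine tests alternatives in the order written; an earlier branch that matches wins even if a later one would match more.
`match` is anchored at position 0; if the pattern doesn't fit there, it returns None.
The match spans [0:4] → 'dxea'.
Captured: group 1 = 'dxea'.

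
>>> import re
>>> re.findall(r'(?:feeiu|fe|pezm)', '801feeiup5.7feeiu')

Alternation isn't longest-match — the leftmost alternative that fits at this position is chosen.
Scanning left to right: at [3:8] → 'feeiu'; at [12:17] → 'feeiu'.
Since nothing is captured, `findall` lists the 2 matched substrings directly.

['feeiu', 'feeiu']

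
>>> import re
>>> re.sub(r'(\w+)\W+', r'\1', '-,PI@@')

This matches one or more of a word character (captured); then one or more of a non-word character.
Matches: at [2:6] → 'PI@@'.
Each match is replaced using the text its own group 1 captured.

'-,PI'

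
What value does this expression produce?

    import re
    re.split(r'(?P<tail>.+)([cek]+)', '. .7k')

This matches one or more of any character (captured as 'tail'); then one or more of one of [cek] (captured).
With a capturing group present, the delimiter's captured portion is kept in the result list.

['', '. .7', 'k', '']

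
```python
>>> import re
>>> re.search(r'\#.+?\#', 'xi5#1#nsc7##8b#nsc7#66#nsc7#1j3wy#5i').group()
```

'#1#'

A `+?`/`*?`/`{m,n}?` starts at its minimum and grows only as far as needed for what follows to match.
`search` walks the string left to right and returns the first match it finds.
The match spans [3:6] → '#1#'.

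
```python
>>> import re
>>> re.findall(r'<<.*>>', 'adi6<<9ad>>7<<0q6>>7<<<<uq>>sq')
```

['<<9ad>>7<<0q6>>7<<<<uq>>']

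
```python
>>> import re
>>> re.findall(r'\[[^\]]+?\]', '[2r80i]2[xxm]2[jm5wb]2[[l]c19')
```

['[2r80i]', '[xxm]', '[jm5wb]', '[[l]']

Matches: at [0:7] → '[2r80i]'; at [8:13] → '[xxm]'; at [14:21] → '[jm5wb]'; at [22:26] → '[[l]'.
With no groups in the pattern, `findall` gives back each whole match — 4 here.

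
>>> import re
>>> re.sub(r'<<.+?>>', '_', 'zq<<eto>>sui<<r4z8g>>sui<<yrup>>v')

The `?` after the quantifier makes it lazy — it takes as little as possible before letting the rest of the pattern try.
Matches: at [2:9] → '<<eto>>'; at [12:21] → '<<r4z8g>>'; at [24:32] → '<<yrup>>'.
Every occurrence is swapped for '_'.

'zq_sui_sui_v'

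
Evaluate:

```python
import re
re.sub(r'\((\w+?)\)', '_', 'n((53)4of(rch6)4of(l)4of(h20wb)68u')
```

`sub` substitutes '_' at each match site.

'n(_4of_4of_4of_68u'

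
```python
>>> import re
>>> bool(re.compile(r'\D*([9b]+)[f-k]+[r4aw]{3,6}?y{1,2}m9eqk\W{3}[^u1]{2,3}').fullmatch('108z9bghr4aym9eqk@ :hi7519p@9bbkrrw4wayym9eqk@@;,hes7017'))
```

False

The pattern matches zero or more of a non-digit; then one or more of one of [9b] (captured); then one or more of a character in [f-k]; then 3 to 6 of one of [r4aw] (lazy), then 1 to 2 of the literal 'y', then the literal 'm9'; then the literal 'eqk', then exactly 3 of a non-word character, then 2 to 3 of any character except [u1].
For `fullmatch`, every character of the input must be accounted for by the pattern.
Here there's no way to consume every character, so the call returns None, and `bool(None)` is False.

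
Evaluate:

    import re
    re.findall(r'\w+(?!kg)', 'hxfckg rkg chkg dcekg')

Because the assertion is negative and zero-width, positions next to the forbidden text are skipped.
Matches: at [0:6] → 'hxfckg'; at [7:10] → 'rkg'; at [11:15] → 'chkg'; at [16:21] → 'dcekg'.
No capturing groups, so `findall` returns the 4 full match strings.

['hxfckg', 'rkg', 'chkg', 'dcekg']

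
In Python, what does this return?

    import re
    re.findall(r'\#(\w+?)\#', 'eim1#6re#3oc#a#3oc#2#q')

['6re', 'a', '2']

Walking the string: at [4:9] match '#6re#', group 1 = '6re'; at [12:15] match '#a#', group 1 = 'a'; at [18:21] match '#2#', group 1 = '2'.
`findall` collects group 1 from each match (3 total).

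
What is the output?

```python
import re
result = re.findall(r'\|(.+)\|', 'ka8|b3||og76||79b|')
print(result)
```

['b3||og76||79b']

Scanning left to right: at [3:18] match '|b3||og76||79b|', group 1 = 'b3||og76||79b'.
Because there's exactly one group, `findall` drops the full match and keeps group 1 from the one hit.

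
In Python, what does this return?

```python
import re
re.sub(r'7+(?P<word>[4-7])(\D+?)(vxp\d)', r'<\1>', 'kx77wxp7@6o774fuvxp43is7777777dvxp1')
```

This matches one or more of a literal '7'; then a character in [4-7] (captured as 'word'); then one or more of a non-digit (lazy) (captured); then the literal 'vxp', then a digit (captured).
Matches: at [11:20] → '774fuvxp4'; at [23:35] → '7777777dvxp1'.
The replacement refers to a captured group, so each match is rewritten using its own captured text.

'kx77wxp7@6o<4>3is<7>'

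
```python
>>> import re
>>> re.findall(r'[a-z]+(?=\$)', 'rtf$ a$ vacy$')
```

['rtf', 'a', 'vacy']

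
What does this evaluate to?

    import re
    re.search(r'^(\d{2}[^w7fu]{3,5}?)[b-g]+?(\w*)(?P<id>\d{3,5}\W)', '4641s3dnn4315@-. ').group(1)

'4641s3'

This matches anchored at the start of the string; then exactly 2 of a digit, then 3 to 5 of any character except [w7fu] (lazy) (captured); then one or more of a character in [b-g] (lazy); then zero or more of a word character (captured); then 3 to 5 of a digit, then a non-word character (captured as 'id').
`re.search` scans for the first position where the pattern succeeds.
The match spans [0:14] → '4641s3dnn4315@'.
Captured: group 1 = '4641s3', group 2 = 'nn4', group 3 = '315@'.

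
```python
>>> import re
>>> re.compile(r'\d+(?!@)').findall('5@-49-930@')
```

['49', '93']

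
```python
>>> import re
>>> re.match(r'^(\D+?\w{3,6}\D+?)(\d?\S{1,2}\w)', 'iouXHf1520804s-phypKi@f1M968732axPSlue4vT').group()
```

'iouXHf1520'

`re.match` won't scan ahead — the pattern has to work from the very first character.
The match spans [0:10] → 'iouXHf1520'.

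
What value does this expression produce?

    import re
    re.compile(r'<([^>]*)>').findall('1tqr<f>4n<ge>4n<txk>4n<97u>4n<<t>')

`findall` collects group 1 from each match (5 total).

['f', 'ge', 'txk', '97u', '<t']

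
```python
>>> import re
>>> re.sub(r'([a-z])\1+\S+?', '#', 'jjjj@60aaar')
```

'#60#'

A backreference is literal: `\1` must see the identical characters the first group matched.
Matches: at [0:5] → 'jjjj@'; at [7:11] → 'aaar'.
Each match is replaced by '#'.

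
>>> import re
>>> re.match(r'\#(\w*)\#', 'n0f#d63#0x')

None

`re.match` won't scan ahead — the pattern has to work from the very first character.
Here the string doesn't start with a match, so the call returns None.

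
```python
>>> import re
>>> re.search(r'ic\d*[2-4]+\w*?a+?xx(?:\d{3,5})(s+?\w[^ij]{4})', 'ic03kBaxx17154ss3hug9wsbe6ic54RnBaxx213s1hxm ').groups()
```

('ss3hug',)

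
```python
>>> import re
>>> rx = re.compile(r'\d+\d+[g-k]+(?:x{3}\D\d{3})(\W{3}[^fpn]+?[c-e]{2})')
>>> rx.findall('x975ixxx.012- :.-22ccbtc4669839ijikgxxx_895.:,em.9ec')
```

Pattern: one or more of a digit, then one or more of a digit; then one or more of a character in [g-k]; then exactly 3 of the literal 'x', then a non-digit, then exactly 3 of a digit (non-capturing group); then exactly 3 of a non-word character, then one or more of any character except [fpn] (lazy), then exactly 2 of a character in [c-e] (captured).
Scanning left to right: at [1:21] match '975ixxx.012- :.-22cc', group 1 = '- :.-22cc'; at [24:52] match '4669839ijikgxxx_895.:,em.9ec', group 1 = '.:,em.9ec'.
`findall` collects group 1 from each match (2 total).

['- :.-22cc', '.:,em.9ec']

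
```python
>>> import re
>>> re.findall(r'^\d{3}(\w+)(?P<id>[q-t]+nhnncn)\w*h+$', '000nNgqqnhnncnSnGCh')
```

[('nNgq', 'qnhnncn')]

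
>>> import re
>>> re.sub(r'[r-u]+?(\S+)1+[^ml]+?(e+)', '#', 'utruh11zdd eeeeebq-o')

This matches one or more of a character in [r-u] (lazy); then one or more of a non-whitespace character (captured); then one or more of the literal '1', then one or more of any character except [ml] (lazy); then one or more of a literal 'e' (captured).
Matches: at [0:16] → 'utruh11zdd eeeee'.
Each match is replaced by '#'.

'#bq-o'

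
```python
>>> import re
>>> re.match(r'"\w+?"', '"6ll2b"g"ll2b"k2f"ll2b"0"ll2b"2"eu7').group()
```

'"6ll2b"'

With `match`, the pattern is implicitly anchored at the beginning.
The match spans [0:7] → '"6ll2b"'.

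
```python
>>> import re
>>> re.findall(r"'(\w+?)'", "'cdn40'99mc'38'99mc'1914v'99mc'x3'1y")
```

['cdn40', '38', '1914v', 'x3']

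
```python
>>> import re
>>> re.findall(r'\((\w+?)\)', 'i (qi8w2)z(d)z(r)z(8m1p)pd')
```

['qi8w2', 'd', 'r', '8m1p']

Matches: at [2:9] match '(qi8w2)', group 1 = 'qi8w2'; at [10:13] match '(d)', group 1 = 'd'; at [14:17] match '(r)', group 1 = 'r'; at [18:24] match '(8m1p)', group 1 = '8m1p'.
Because there's exactly one group, `findall` drops the full match and keeps group 1 from each hit.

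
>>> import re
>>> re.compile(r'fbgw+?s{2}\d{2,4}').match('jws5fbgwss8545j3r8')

None

With `match`, the pattern is implicitly anchored at the beginning.
Here the pattern fails at index 0, so the call returns None.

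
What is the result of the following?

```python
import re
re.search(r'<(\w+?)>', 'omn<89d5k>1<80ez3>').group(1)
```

`search` walks the string left to right and returns the first match it finds.
The match spans [3:10] → '<89d5k>'.
Captured: group 1 = '89d5k'.

'89d5k'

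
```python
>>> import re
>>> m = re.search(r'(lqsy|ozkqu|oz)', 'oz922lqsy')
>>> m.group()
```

'oz'

`search` walks the string left to right and returns the first match it finds.
The match spans [0:2] → 'oz'.
Captured: group 1 = 'oz'.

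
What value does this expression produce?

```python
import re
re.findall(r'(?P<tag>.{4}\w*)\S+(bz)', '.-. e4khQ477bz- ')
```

[('.-. e4khQ47', 'bz')]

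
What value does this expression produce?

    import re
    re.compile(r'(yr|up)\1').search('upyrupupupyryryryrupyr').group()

'upup'

A backreference is literal: `\1` must see the identical characters the first group matched.
Unlike `match`, `search` isn't anchored — it looks for the pattern anywhere in the string.
The match spans [4:8] → 'upup'.
Captured: group 1 = 'up'.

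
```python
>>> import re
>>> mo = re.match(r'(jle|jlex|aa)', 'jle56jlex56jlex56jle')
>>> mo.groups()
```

('jle',)

`re.match` won't scan ahead — the pattern has to work from the very first character.
The match spans [0:3] → 'jle'.
Captured: group 1 = 'jle'.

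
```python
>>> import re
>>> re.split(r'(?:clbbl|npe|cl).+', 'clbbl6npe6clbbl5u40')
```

Matches to split on: at [0:19] → 'clbbl6npe6clbbl5u40'.
`split` removes every match and returns the 2 fragments in between.

['', '']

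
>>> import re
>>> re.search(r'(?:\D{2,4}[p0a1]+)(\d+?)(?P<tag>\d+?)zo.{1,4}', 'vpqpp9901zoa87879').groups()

('9', '901')

The pattern matches 2 to 4 of a non-digit, then one or more of one of [p0a1] (non-capturing group); then one or more of a digit (lazy) (captured); then one or more of a digit (lazy) (captured as 'tag'); then the literal 'zo', then 1 to 4 of any character.
`search` walks the string left to right and returns the first match it finds.
The match spans [0:15] → 'vpqpp9901zoa878'.
Captured: group 1 = '9', group 2 = '901'.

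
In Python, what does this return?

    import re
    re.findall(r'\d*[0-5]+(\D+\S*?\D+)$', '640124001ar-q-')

['ar-q-']

The pattern matches zero or more of a digit, then one or more of a character in [0-5]; then one or more of a non-digit, then zero or more of a non-whitespace character (lazy), then one or more of a non-digit (captured); then anchored at the end.
Matches: at [0:14] match '640124001ar-q-', group 1 = 'ar-q-'.
With a single group, `findall` returns only what that group captured — 1 item.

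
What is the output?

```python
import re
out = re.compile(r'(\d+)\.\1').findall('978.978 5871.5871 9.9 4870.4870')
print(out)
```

['978', '5871', '9', '4870']

The backreference `\1` re-matches whatever the first group consumed, character for character.
Scanning left to right: at [0:7] match '978.978', group 1 = '978'; at [8:17] match '5871.5871', group 1 = '5871'; at [18:21] match '9.9', group 1 = '9'; at [22:31] match '4870.4870', group 1 = '4870'.
`findall` collects group 1 from each match (4 total).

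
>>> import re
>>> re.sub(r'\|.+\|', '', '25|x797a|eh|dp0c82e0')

Matches: at [2:12] → '|x797a|eh|'.
`sub` substitutes '' at each match site.

'25dp0c82e0'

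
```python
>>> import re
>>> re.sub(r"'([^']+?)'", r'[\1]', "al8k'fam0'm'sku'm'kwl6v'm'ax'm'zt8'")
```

'al8k[fam0]m[sku]m[kwl6v]m[ax]m[zt8]'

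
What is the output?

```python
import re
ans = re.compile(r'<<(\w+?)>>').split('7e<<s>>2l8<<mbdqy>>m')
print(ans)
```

Matches to split on: at [2:7] → '<<s>>'; at [10:19] → '<<mbdqy>>'.
`re.split` interleaves the captured-group text with the surrounding fragments.

['7e', 's', '2l8', 'mbdqy', 'm']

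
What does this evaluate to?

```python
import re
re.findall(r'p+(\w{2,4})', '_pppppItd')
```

['Itd']

With a single group, `findall` returns only what that group captured — 1 item.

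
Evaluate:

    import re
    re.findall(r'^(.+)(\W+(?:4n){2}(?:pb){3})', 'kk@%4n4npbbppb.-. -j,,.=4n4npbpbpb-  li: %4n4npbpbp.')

[('kk@%4n4npbbppb.-. -j,,.', '=4n4npbpbpb')]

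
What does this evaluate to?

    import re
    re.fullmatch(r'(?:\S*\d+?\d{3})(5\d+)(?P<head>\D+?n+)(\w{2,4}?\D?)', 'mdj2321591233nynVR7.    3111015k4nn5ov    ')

Pattern: zero or more of a non-whitespace character, then one or more of a digit (lazy), then exactly 3 of a digit (non-capturing group); then a literal '5', then one or more of a digit (captured); then one or more of a non-digit (lazy), then one or more of the literal 'n' (captured as 'head'); then 2 to 4 of a word character (lazy), then optionally a non-digit (captured).
`fullmatch` succeeds only if the pattern covers the string from start to end.
Here there's no way to consume every character, so the call returns None.

None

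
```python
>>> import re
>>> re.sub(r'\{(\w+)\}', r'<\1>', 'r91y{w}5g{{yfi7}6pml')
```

'r91y<w>5g{<yfi7>6pml'

The replacement refers to a captured group, so each match is rewritten using its own captured text.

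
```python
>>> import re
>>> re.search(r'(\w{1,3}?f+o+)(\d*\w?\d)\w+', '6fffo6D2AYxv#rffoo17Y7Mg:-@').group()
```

'6fffo6D2AYxv'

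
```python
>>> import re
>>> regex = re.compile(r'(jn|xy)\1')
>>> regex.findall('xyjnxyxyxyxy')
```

['xy', 'xy']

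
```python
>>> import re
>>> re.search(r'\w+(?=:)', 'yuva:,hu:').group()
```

'yuva'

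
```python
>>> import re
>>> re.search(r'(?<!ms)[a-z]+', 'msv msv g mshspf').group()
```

'msv'

The negative lookahead/lookbehind blocks any match where the forbidden context is present.
`search` walks the string left to right and returns the first match it finds.
The match spans [0:3] → 'msv'.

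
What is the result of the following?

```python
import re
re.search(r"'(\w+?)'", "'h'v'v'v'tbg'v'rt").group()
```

"'h'"

Unlike `match`, `search` isn't anchored — it looks for the pattern anywhere in the string.
The match spans [0:3] → "'h'".
Captured: group 1 = 'h'.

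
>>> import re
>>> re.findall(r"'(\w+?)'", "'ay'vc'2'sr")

['ay', '2']

Walking the string: at [0:4] match "'ay'", group 1 = 'ay'; at [6:9] match "'2'", group 1 = '2'.
With a single group, `findall` returns only what that group captured — 2 items.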